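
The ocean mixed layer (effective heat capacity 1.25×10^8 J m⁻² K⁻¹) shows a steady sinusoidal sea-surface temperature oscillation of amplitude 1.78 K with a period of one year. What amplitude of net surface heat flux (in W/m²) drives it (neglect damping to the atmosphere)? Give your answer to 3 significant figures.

Areal heat capacity C = 1.25×10^8 J m⁻² K⁻¹ (given).
ω = 2π / 3.15×10^7 s = 1.99×10^-7 s⁻¹.
Cω = 1.25×10^8 × 1.99×10^-7 = 24.9 W/(m²·K).
F₀ = A × Cω = 1.78 × 24.9 = 44.3 W/m².

44.3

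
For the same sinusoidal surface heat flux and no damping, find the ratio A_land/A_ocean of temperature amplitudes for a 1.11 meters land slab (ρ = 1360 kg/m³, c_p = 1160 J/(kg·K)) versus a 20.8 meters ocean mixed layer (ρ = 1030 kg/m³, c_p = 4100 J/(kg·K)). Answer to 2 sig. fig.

50

C_ocean = 1030 × 4100 × 20.8 = 8.78×10^7 J/(m²·K).
C_land = 1360 × 1160 × 1.11 = 1.75×10^6 J/(m²·K).
Undamped amplitude ∝ 1/C, so A_land/A_ocean = C_ocean/C_land = 50.2.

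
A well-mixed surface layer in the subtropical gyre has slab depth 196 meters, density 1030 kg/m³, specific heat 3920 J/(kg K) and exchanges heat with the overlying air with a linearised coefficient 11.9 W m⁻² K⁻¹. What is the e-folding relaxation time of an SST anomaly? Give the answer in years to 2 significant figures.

Areal heat capacity C = ρ c_p D = 1030 × 3920 × 196 = 7.91×10^8 J m⁻² K⁻¹.
Relaxation time τ = C / λ = 7.91×10^8 / 11.9 = 6.65×10^7 s.
In years: 6.65×10^7 s / (3.156×10^7 s/year) = 2.11 years.

2.1 years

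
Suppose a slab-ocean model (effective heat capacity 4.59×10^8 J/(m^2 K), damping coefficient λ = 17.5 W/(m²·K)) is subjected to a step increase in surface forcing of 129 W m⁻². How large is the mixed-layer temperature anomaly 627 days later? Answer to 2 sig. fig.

6.4 K

Areal heat capacity C = 4.59×10^8 J/(m^2 K) (given).
τ = C / λ = 4.59×10^8 / 17.5 = 2.62×10^7 s.
Equilibrium anomaly ΔT_eq = F / λ = 129 / 17.5 = 7.37 K.
t = 627 days = 5.42×10^7 s, so t/τ = 2.07.
ΔT(t) = ΔT_eq (1 − e^(−t/τ)) = 7.37 × (1 − e^−2.07) = 6.44 K.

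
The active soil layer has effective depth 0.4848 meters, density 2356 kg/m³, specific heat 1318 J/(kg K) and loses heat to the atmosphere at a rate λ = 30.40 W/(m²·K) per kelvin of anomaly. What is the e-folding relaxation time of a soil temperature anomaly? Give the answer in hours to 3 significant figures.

13.8 hours

Areal heat capacity C = ρ c_p D = 2356 × 1318 × 0.4848 = 1.51×10^6 J m⁻² K⁻¹.
Relaxation time τ = C / λ = 1.51×10^6 / 30.40 = 49500 s.
In hours: 49500 s / (3600 s/hour) = 13.8 hours.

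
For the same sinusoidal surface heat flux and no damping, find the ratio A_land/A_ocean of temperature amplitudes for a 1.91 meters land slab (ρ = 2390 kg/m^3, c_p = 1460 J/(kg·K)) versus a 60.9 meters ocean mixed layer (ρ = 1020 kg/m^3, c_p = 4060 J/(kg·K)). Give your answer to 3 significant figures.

C_ocean = 1020 × 4060 × 60.9 = 2.52×10^8 J/(m²·K).
C_land = 2390 × 1460 × 1.91 = 6.66×10^6 J/(m²·K).
Undamped amplitude ∝ 1/C, so A_land/A_ocean = C_ocean/C_land = 37.8.

37.8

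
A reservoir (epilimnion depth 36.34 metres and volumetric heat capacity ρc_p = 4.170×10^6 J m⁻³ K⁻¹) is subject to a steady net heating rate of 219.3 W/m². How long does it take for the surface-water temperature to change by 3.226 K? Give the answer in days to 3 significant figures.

25.8 days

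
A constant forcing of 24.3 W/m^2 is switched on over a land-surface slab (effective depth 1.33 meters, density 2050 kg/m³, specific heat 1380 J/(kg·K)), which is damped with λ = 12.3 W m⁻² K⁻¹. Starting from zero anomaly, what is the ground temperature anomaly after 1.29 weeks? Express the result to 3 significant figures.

1.82 K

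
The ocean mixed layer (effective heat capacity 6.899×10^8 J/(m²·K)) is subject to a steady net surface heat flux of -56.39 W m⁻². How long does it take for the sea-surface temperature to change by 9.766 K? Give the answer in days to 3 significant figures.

Areal heat capacity C = 6.899×10^8 J/(m²·K) (given).
Time required: Δt = C ΔT / F = 6.90×10^8 × -9.766 / -56.39 = 1.19×10^8 s.
In days: 1.19×10^8 s / (86400 s/day) = 1380 days.

1380 days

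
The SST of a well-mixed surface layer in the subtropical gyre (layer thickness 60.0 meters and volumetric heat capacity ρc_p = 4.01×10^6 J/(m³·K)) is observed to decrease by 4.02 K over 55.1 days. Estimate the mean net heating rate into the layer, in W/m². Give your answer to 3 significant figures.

-203

Areal heat capacity C = ρc_p × D = 4.01×10^6 × 60.0 = 2.41×10^8 J/(m^2 K).
Required heat per unit area: Q = C ΔT = 2.41×10^8 × -4.02 = -9.67×10^8 J/m².
Flux F = Q / Δt = -9.67×10^8 / 4.76×10^6 s = -203 W/m².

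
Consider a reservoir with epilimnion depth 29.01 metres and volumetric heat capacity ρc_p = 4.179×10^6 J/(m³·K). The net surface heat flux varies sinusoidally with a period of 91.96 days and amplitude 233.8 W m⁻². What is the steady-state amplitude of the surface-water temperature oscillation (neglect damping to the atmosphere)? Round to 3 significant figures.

2.44 K

Areal heat capacity C = ρc_p × D = 4.179×10^6 × 29.01 = 1.21×10^8 J m⁻² K⁻¹.
Angular frequency ω = 2π / T = 2π / 7.95×10^6 s = 7.91×10^-7 s⁻¹.
Cω = 1.21×10^8 × 7.91×10^-7 = 95.9 W/(m²·K).
Amplitude A = F₀ / (Cω) = 233.8 / 95.9 = 2.44 K.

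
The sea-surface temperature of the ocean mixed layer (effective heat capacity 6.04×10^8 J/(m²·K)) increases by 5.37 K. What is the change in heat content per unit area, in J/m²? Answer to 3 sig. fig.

Areal heat capacity C = 6.04×10^8 J/(m²·K) (given).
ΔQ = C ΔT = 6.04×10^8 × 5.37 = 3.24×10^9 J/m².

3.24×10^9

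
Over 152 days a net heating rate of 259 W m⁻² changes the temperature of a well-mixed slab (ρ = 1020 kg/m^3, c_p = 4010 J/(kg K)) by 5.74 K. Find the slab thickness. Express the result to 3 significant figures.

Heat input Q = F Δt = 259 × 1.31×10^7 s = 3.40×10^9 J/m².
Required areal heat capacity C = Q / ΔT = 5.93×10^8 J/(m²·K).
Depth D = C / (ρ c_p) = 5.93×10^8 / (1020 × 4010) = 145 m.

145 m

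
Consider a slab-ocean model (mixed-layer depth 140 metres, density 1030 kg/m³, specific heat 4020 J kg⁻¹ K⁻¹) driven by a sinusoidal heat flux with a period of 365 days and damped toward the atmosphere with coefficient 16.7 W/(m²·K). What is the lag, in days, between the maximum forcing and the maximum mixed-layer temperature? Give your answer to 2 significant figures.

Areal heat capacity C = ρ c_p D = 1030 × 4020 × 140 = 5.80×10^8 J m⁻² K⁻¹.
ω = 2π / 3.15×10^7 s = 1.99×10^-7 s⁻¹.
Phase lag φ = arctan(Cω/λ) = arctan(115/16.7) = 1.43 rad.
Time lag = φ / ω = 1.43 / 1.99×10^-7 = 7.16×10^6 s = 82.9 days.

83 days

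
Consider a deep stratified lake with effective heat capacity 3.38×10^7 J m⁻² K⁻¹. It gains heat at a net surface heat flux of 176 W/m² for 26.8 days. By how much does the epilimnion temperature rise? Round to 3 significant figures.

12.1 K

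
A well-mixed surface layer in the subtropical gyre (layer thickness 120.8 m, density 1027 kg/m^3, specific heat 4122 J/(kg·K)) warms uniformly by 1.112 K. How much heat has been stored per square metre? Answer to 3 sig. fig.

5.69×10^8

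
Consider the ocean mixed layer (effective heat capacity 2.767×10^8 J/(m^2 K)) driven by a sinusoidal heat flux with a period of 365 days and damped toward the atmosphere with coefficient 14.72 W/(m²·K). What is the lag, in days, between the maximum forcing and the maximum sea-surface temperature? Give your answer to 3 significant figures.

76.1 days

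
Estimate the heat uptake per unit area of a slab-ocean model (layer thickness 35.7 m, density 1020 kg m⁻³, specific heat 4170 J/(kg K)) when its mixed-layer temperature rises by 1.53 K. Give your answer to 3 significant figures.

2.32×10^8

Areal heat capacity C = ρ c_p D = 1020 × 4170 × 35.7 = 1.52×10^8 J/(m^2 K).
ΔQ = C ΔT = 1.52×10^8 × 1.53 = 2.32×10^8 J/m².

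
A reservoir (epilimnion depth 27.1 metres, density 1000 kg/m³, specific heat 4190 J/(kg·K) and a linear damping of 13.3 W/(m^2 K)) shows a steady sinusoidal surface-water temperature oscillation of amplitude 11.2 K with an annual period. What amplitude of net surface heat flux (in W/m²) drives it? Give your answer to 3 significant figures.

294

Areal heat capacity C = ρ c_p D = 1000 × 4190 × 27.1 = 1.14×10^8 J m⁻² K⁻¹.
ω = 2π / 3.15×10^7 s = 1.99×10^-7 s⁻¹.
√((Cω)² + λ²) = √((22.6)² + 13.3²) = 26.2 W/(m²·K).
F₀ = A × √((Cω)²+λ²) = 11.2 × 26.2 = 294 W/m².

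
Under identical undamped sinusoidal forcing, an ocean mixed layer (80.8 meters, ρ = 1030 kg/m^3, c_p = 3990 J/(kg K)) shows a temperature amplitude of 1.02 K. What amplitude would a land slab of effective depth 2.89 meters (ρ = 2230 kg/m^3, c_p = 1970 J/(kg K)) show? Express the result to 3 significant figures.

26.7 K

C_ocean = 3.32×10^8 J/(m²·K); C_land = 1.27×10^7 J/(m²·K).
A ∝ 1/C ⇒ A_land = A_ocean × C_ocean/C_land = 1.02 × 26.2 = 26.7 K.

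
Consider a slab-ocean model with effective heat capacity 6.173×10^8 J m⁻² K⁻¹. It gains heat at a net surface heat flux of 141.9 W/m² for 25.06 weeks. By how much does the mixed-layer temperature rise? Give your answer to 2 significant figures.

Areal heat capacity C = 6.173×10^8 J m⁻² K⁻¹ (given).
Net heat input Q = F Δt = 141.9 × (25.06 weeks × 6.048×10^5 s/week) = 2.15×10^9 J/m².
ΔT = Q / C = 2.15×10^9 / 6.17×10^8 = 3.48 K.

3.5 K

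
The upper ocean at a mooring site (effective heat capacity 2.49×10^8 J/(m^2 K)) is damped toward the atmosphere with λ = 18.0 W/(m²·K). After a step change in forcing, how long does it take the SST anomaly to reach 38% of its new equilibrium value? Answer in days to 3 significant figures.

76.5 days

Areal heat capacity C = 2.49×10^8 J/(m^2 K) (given).
τ = C / λ = 2.49×10^8 / 18.0 = 1.38×10^7 s.
Fraction reached: 1 − e^(−t/τ) = 0.38 ⇒ t = −τ ln(1 − 0.38) = τ × 0.478.
t = 6.61×10^6 s = 76.5 days.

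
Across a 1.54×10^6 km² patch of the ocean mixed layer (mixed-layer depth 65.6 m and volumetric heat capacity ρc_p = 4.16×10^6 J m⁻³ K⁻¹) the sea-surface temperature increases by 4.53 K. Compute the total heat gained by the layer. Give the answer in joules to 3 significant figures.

1.90×10^21 J

Areal heat capacity C = ρc_p × D = 4.16×10^6 × 65.6 = 2.73×10^8 J/(m^2 K).
Heat per unit area: q = C ΔT = 2.73×10^8 × 4.53 = 1.24×10^9 J/m².
Total heat: Q = q × A = 1.24×10^9 × (1.54×10^6 × 10⁶ m²) = 1.90×10^21 J.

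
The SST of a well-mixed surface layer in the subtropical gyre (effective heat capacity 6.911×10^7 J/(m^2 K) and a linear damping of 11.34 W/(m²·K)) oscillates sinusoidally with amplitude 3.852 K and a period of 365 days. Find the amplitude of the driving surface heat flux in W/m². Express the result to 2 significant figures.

69

Areal heat capacity C = 6.911×10^7 J/(m^2 K) (given).
ω = 2π / 3.15×10^7 s = 1.99×10^-7 s⁻¹.
√((Cω)² + λ²) = √((13.8)² + 11.34²) = 17.8 W/(m²·K).
F₀ = A × √((Cω)²+λ²) = 3.852 × 17.8 = 68.7 W/m².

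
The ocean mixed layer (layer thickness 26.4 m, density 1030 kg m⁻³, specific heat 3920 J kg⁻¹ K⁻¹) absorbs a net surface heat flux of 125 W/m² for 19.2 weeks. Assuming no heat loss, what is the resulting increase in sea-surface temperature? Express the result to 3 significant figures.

Areal heat capacity C = ρ c_p D = 1030 × 3920 × 26.4 = 1.07×10^8 J m⁻² K⁻¹.
Net heat input Q = F Δt = 125 × (19.2 weeks × 6.048×10^5 s/week) = 1.45×10^9 J/m².
ΔT = Q / C = 1.45×10^9 / 1.07×10^8 = 13.6 K.

13.6 K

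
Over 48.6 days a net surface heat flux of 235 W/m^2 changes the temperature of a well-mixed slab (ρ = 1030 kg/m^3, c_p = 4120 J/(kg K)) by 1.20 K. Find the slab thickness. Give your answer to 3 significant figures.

194 m

Heat input Q = F Δt = 235 × 4.20×10^6 s = 9.87×10^8 J/m².
Required areal heat capacity C = Q / ΔT = 8.22×10^8 J/(m²·K).
Depth D = C / (ρ c_p) = 8.22×10^8 / (1030 × 4120) = 194 m.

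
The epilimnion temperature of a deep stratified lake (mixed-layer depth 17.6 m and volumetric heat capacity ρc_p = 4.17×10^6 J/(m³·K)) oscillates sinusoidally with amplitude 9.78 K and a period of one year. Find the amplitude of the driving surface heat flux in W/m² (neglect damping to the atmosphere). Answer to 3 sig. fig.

Areal heat capacity C = ρc_p × D = 4.17×10^6 × 17.6 = 7.34×10^7 J/(m²·K).
ω = 2π / 3.15×10^7 s = 1.99×10^-7 s⁻¹.
Cω = 7.34×10^7 × 1.99×10^-7 = 14.6 W/(m²·K).
F₀ = A × Cω = 9.78 × 14.6 = 143 W/m².

143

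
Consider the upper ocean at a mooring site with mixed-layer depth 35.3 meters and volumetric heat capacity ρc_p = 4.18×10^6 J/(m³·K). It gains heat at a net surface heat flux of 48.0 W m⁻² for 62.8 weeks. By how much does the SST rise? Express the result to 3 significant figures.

12.4 K

Areal heat capacity C = ρc_p × D = 4.18×10^6 × 35.3 = 1.48×10^8 J m⁻² K⁻¹.
Net heat input Q = F Δt = 48.0 × (62.8 weeks × 6.048×10^5 s/week) = 1.82×10^9 J/m².
ΔT = Q / C = 1.82×10^9 / 1.48×10^8 = 12.4 K.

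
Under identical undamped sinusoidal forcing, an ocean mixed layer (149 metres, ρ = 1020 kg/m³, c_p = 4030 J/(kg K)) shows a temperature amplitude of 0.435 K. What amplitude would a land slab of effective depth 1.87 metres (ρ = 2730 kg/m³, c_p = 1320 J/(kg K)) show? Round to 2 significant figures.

C_ocean = 6.12×10^8 J/(m²·K); C_land = 6.74×10^6 J/(m²·K).
A ∝ 1/C ⇒ A_land = A_ocean × C_ocean/C_land = 0.435 × 90.9 = 39.5 K.

40 K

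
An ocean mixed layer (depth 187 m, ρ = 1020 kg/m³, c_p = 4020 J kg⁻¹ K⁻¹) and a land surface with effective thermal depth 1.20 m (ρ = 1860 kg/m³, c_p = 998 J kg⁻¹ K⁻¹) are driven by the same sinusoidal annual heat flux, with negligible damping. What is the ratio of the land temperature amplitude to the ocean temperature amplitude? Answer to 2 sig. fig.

C_ocean = 1020 × 4020 × 187 = 7.67×10^8 J/(m²·K).
C_land = 1860 × 998 × 1.20 = 2.23×10^6 J/(m²·K).
Undamped amplitude ∝ 1/C, so A_land/A_ocean = C_ocean/C_land = 344.

340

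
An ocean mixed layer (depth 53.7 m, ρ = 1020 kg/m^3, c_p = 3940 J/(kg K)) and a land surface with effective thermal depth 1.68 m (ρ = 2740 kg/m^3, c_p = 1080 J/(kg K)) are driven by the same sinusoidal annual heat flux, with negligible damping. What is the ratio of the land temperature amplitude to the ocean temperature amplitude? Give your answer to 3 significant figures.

43.4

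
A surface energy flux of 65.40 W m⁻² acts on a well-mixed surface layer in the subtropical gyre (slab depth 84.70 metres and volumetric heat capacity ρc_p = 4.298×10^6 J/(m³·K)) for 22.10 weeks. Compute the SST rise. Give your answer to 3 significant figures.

Areal heat capacity C = ρc_p × D = 4.298×10^6 × 84.70 = 3.64×10^8 J m⁻² K⁻¹.
Net heat input Q = F Δt = 65.40 × (22.10 weeks × 6.048×10^5 s/week) = 8.74×10^8 J/m².
ΔT = Q / C = 8.74×10^8 / 3.64×10^8 = 2.40 K.

2.40 K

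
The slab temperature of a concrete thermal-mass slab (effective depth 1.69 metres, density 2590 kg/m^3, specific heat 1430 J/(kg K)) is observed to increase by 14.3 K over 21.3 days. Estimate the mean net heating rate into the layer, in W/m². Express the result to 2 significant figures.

Areal heat capacity C = ρ c_p D = 2590 × 1430 × 1.69 = 6.26×10^6 J m⁻² K⁻¹.
Required heat per unit area: Q = C ΔT = 6.26×10^6 × 14.3 = 8.95×10^7 J/m².
Flux F = Q / Δt = 8.95×10^7 / 1.84×10^6 s = 48.6 W/m².

49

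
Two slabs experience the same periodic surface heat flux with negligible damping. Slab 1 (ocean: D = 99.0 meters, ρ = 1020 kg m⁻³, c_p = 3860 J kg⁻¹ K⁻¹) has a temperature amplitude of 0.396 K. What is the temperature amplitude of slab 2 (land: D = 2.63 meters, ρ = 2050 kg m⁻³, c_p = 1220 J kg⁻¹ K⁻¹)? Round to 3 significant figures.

23.5 K

C_ocean = 3.90×10^8 J/(m²·K); C_land = 6.58×10^6 J/(m²·K).
A ∝ 1/C ⇒ A_land = A_ocean × C_ocean/C_land = 0.396 × 59.3 = 23.5 K.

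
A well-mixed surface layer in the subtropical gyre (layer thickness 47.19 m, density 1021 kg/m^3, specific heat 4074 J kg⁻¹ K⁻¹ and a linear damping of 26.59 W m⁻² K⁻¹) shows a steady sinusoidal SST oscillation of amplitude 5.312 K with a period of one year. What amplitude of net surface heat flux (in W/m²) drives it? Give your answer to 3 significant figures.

251

Areal heat capacity C = ρ c_p D = 1021 × 4074 × 47.19 = 1.96×10^8 J/(m²·K).
ω = 2π / 3.15×10^7 s = 1.99×10^-7 s⁻¹.
√((Cω)² + λ²) = √((39.1)² + 26.59²) = 47.3 W/(m²·K).
F₀ = A × √((Cω)²+λ²) = 5.312 × 47.3 = 251 W/m².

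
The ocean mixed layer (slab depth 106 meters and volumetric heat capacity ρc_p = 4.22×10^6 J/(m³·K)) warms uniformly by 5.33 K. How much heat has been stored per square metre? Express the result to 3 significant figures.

Areal heat capacity C = ρc_p × D = 4.22×10^6 × 106 = 4.47×10^8 J m⁻² K⁻¹.
ΔQ = C ΔT = 4.47×10^8 × 5.33 = 2.38×10^9 J/m².

2.38×10^9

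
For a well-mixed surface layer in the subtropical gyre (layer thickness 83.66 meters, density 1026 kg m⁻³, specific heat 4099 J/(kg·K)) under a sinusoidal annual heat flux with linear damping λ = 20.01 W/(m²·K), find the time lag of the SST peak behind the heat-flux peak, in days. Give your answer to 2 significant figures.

75 days

Areal heat capacity C = ρ c_p D = 1026 × 4099 × 83.66 = 3.52×10^8 J/(m^2 K).
ω = 2π / 3.15×10^7 s = 1.99×10^-7 s⁻¹.
Phase lag φ = arctan(Cω/λ) = arctan(70.1/20.01) = 1.29 rad.
Time lag = φ / ω = 1.29 / 1.99×10^-7 = 6.49×10^6 s = 75.1 days.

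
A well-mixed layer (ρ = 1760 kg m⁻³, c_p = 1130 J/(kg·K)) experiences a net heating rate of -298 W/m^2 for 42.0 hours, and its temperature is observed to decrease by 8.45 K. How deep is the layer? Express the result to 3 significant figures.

2.68 m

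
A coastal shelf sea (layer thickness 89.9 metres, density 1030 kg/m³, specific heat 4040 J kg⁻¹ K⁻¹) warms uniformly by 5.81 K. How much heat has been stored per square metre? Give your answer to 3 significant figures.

2.17×10^9

Areal heat capacity C = ρ c_p D = 1030 × 4040 × 89.9 = 3.74×10^8 J m⁻² K⁻¹.
ΔQ = C ΔT = 3.74×10^8 × 5.81 = 2.17×10^9 J/m².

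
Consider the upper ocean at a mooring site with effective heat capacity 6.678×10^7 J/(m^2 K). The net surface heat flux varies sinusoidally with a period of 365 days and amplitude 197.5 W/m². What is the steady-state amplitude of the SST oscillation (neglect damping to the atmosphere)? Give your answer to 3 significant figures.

14.8 K

Areal heat capacity C = 6.678×10^7 J/(m^2 K) (given).
Angular frequency ω = 2π / T = 2π / 3.15×10^7 s = 1.99×10^-7 s⁻¹.
Cω = 6.68×10^7 × 1.99×10^-7 = 13.3 W/(m²·K).
Amplitude A = F₀ / (Cω) = 197.5 / 13.3 = 14.8 K.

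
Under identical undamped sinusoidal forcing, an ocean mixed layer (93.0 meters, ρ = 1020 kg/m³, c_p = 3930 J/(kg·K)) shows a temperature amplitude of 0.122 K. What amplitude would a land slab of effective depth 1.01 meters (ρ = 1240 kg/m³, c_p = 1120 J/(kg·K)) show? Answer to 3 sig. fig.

32.4 K

C_ocean = 3.73×10^8 J/(m²·K); C_land = 1.40×10^6 J/(m²·K).
A ∝ 1/C ⇒ A_land = A_ocean × C_ocean/C_land = 0.122 × 266 = 32.4 K.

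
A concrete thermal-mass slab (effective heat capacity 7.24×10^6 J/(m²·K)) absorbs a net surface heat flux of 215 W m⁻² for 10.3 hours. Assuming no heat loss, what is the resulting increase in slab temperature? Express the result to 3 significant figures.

1.10 K

Areal heat capacity C = 7.24×10^6 J/(m²·K) (given).
Net heat input Q = F Δt = 215 × (10.3 hours × 3600 s/hour) = 7.97×10^6 J/m².
ΔT = Q / C = 7.97×10^6 / 7.24×10^6 = 1.10 K.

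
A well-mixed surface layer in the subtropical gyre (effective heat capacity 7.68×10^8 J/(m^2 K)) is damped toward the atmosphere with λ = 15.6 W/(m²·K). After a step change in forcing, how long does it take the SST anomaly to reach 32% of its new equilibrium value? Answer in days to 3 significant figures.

Areal heat capacity C = 7.68×10^8 J/(m^2 K) (given).
τ = C / λ = 7.68×10^8 / 15.6 = 4.92×10^7 s.
Fraction reached: 1 − e^(−t/τ) = 0.32 ⇒ t = −τ ln(1 − 0.32) = τ × 0.386.
t = 1.90×10^7 s = 220 days.

220 days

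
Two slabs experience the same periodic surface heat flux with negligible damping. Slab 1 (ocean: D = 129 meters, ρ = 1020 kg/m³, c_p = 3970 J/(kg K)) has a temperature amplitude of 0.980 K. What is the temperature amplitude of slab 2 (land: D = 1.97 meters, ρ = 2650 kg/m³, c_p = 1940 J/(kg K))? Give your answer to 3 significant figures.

50.5 K

C_ocean = 5.22×10^8 J/(m²·K); C_land = 1.01×10^7 J/(m²·K).
A ∝ 1/C ⇒ A_land = A_ocean × C_ocean/C_land = 0.980 × 51.6 = 50.5 K.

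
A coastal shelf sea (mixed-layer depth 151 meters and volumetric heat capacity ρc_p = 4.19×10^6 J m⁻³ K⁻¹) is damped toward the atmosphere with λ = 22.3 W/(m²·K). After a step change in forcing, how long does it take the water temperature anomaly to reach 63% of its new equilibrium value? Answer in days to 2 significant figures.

Areal heat capacity C = ρc_p × D = 4.19×10^6 × 151 = 6.33×10^8 J m⁻² K⁻¹.
τ = C / λ = 6.33×10^8 / 22.3 = 2.84×10^7 s.
Fraction reached: 1 − e^(−t/τ) = 0.63 ⇒ t = −τ ln(1 − 0.63) = τ × 0.994.
t = 2.82×10^7 s = 326 days.

330 days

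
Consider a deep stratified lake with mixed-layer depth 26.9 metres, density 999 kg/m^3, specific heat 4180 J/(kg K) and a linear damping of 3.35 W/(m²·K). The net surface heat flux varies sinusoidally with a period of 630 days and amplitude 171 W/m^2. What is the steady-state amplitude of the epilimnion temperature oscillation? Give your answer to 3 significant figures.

12.8 K

Areal heat capacity C = ρ c_p D = 999 × 4180 × 26.9 = 1.12×10^8 J/(m^2 K).
Angular frequency ω = 2π / T = 2π / 5.44×10^7 s = 1.15×10^-7 s⁻¹.
√((Cω)² + λ²) = √((13.0)² + 3.35²) = 13.4 W/(m²·K).
Amplitude A = F₀ / √((Cω)²+λ²) = 171 / 13.4 = 12.8 K.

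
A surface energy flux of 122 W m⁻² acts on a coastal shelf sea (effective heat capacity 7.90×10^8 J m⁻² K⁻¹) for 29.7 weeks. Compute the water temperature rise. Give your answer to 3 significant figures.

2.77 K

Areal heat capacity C = 7.90×10^8 J m⁻² K⁻¹ (given).
Net heat input Q = F Δt = 122 × (29.7 weeks × 6.048×10^5 s/week) = 2.19×10^9 J/m².
ΔT = Q / C = 2.19×10^9 / 7.90×10^8 = 2.77 K.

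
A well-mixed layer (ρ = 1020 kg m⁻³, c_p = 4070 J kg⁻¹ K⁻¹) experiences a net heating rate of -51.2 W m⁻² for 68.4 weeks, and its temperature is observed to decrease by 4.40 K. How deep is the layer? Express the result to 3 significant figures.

116 m

Heat input Q = F Δt = -51.2 × 4.14×10^7 s = -2.12×10^9 J/m².
Required areal heat capacity C = Q / ΔT = 4.81×10^8 J/(m²·K).
Depth D = C / (ρ c_p) = 4.81×10^8 / (1020 × 4070) = 116 m.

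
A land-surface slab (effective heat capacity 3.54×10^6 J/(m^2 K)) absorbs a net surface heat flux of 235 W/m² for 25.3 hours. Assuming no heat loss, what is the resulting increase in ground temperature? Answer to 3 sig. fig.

6.05 K

Areal heat capacity C = 3.54×10^6 J/(m^2 K) (given).
Net heat input Q = F Δt = 235 × (25.3 hours × 3600 s/hour) = 2.14×10^7 J/m².
ΔT = Q / C = 2.14×10^7 / 3.54×10^6 = 6.05 K.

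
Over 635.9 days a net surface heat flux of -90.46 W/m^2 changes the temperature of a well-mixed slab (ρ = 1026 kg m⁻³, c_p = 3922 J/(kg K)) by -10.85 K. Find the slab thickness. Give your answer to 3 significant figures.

Heat input Q = F Δt = -90.46 × 5.49×10^7 s = -4.97×10^9 J/m².
Required areal heat capacity C = Q / ΔT = 4.58×10^8 J/(m²·K).
Depth D = C / (ρ c_p) = 4.58×10^8 / (1026 × 3922) = 114 m.

114 m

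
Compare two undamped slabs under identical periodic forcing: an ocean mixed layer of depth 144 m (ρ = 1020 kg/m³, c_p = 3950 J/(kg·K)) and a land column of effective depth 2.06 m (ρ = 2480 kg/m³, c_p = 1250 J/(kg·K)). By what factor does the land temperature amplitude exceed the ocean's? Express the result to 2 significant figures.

91

C_ocean = 1020 × 3950 × 144 = 5.80×10^8 J/(m²·K).
C_land = 2480 × 1250 × 2.06 = 6.39×10^6 J/(m²·K).
Undamped amplitude ∝ 1/C, so A_land/A_ocean = C_ocean/C_land = 90.9.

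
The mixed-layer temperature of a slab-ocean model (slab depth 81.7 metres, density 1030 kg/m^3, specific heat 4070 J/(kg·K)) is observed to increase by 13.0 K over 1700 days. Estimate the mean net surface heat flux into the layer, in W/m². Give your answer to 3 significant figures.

Areal heat capacity C = ρ c_p D = 1030 × 4070 × 81.7 = 3.42×10^8 J/(m²·K).
Required heat per unit area: Q = C ΔT = 3.42×10^8 × 13.0 = 4.45×10^9 J/m².
Flux F = Q / Δt = 4.45×10^9 / 1.47×10^8 s = 30.3 W/m².

30.3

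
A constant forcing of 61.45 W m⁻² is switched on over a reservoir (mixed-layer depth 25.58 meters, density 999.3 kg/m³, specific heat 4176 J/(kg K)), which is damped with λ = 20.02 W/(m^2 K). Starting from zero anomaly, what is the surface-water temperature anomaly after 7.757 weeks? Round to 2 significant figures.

1.8 K

Areal heat capacity C = ρ c_p D = 999.3 × 4176 × 25.58 = 1.07×10^8 J/(m^2 K).
τ = C / λ = 1.07×10^8 / 20.02 = 5.33×10^6 s.
Equilibrium anomaly ΔT_eq = F / λ = 61.45 / 20.02 = 3.07 K.
t = 7.757 weeks = 4.69×10^6 s, so t/τ = 0.880.
ΔT(t) = ΔT_eq (1 − e^(−t/τ)) = 3.07 × (1 − e^−0.880) = 1.80 K.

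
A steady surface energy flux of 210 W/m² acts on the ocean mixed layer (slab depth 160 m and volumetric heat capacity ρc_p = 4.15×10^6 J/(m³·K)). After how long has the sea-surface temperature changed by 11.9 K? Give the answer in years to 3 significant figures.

Areal heat capacity C = ρc_p × D = 4.15×10^6 × 160 = 6.64×10^8 J/(m²·K).
Time required: Δt = C ΔT / F = 6.64×10^8 × 11.9 / 210 = 3.76×10^7 s.
In years: 3.76×10^7 s / (3.156×10^7 s/year) = 1.19 years.

1.19 years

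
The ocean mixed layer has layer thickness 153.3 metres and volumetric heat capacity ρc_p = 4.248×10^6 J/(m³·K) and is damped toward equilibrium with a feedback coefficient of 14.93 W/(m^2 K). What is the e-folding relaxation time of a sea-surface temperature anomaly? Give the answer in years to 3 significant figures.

Areal heat capacity C = ρc_p × D = 4.248×10^6 × 153.3 = 6.51×10^8 J/(m²·K).
Relaxation time τ = C / λ = 6.51×10^8 / 14.93 = 4.36×10^7 s.
In years: 4.36×10^7 s / (3.156×10^7 s/year) = 1.38 years.

1.38 years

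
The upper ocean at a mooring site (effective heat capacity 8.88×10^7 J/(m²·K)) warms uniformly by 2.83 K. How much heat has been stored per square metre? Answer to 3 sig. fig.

Areal heat capacity C = 8.88×10^7 J/(m²·K) (given).
ΔQ = C ΔT = 8.88×10^7 × 2.83 = 2.51×10^8 J/m².

2.51×10^8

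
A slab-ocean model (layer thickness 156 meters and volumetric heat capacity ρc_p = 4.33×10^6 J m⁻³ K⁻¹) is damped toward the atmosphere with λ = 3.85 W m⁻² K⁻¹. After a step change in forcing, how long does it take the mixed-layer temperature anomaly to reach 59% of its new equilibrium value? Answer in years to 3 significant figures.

4.96 years

Areal heat capacity C = ρc_p × D = 4.33×10^6 × 156 = 6.75×10^8 J/(m^2 K).
τ = C / λ = 6.75×10^8 / 3.85 = 1.75×10^8 s.
Fraction reached: 1 − e^(−t/τ) = 0.59 ⇒ t = −τ ln(1 − 0.59) = τ × 0.892.
t = 1.56×10^8 s = 4.96 years.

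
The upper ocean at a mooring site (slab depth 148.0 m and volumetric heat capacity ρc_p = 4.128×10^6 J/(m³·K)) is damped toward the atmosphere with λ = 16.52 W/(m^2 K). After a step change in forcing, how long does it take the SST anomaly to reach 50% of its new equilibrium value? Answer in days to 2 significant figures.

300 days

Areal heat capacity C = ρc_p × D = 4.128×10^6 × 148.0 = 6.11×10^8 J/(m²·K).
τ = C / λ = 6.11×10^8 / 16.52 = 3.70×10^7 s.
Fraction reached: 1 − e^(−t/τ) = 0.50 ⇒ t = −τ ln(1 − 0.50) = τ × 0.693.
t = 2.56×10^7 s = 297 days.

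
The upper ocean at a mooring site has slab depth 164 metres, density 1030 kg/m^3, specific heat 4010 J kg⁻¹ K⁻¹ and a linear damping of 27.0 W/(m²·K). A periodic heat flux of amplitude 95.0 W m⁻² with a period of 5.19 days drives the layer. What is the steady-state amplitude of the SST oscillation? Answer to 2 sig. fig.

0.010 K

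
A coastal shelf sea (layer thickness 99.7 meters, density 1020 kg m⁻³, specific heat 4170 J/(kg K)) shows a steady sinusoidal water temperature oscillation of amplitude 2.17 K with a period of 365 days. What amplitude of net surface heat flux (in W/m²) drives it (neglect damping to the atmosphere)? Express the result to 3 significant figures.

183

Areal heat capacity C = ρ c_p D = 1020 × 4170 × 99.7 = 4.24×10^8 J/(m²·K).
ω = 2π / 3.15×10^7 s = 1.99×10^-7 s⁻¹.
Cω = 4.24×10^8 × 1.99×10^-7 = 84.5 W/(m²·K).
F₀ = A × Cω = 2.17 × 84.5 = 183 W/m².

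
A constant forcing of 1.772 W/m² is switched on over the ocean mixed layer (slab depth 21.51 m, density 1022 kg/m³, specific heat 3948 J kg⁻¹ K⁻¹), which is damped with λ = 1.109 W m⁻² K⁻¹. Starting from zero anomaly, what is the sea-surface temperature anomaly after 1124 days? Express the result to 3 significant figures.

1.14 K

Areal heat capacity C = ρ c_p D = 1022 × 3948 × 21.51 = 8.68×10^7 J m⁻² K⁻¹.
τ = C / λ = 8.68×10^7 / 1.109 = 7.83×10^7 s.
Equilibrium anomaly ΔT_eq = F / λ = 1.772 / 1.109 = 1.60 K.
t = 1124 days = 9.71×10^7 s, so t/τ = 1.24.
ΔT(t) = ΔT_eq (1 − e^(−t/τ)) = 1.60 × (1 − e^−1.24) = 1.14 K.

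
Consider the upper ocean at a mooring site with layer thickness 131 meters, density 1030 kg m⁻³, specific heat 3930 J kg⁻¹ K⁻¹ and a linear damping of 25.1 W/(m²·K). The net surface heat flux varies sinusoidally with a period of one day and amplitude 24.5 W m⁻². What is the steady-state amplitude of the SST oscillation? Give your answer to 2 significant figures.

6.4×10^-4 K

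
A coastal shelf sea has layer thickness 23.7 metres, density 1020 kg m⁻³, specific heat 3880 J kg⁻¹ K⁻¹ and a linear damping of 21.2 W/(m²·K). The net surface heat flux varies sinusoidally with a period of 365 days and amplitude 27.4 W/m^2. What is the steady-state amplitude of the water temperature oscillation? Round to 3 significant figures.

0.970 K

Areal heat capacity C = ρ c_p D = 1020 × 3880 × 23.7 = 9.38×10^7 J m⁻² K⁻¹.
Angular frequency ω = 2π / T = 2π / 3.15×10^7 s = 1.99×10^-7 s⁻¹.
√((Cω)² + λ²) = √((18.7)² + 21.2²) = 28.3 W/(m²·K).
Amplitude A = F₀ / √((Cω)²+λ²) = 27.4 / 28.3 = 0.970 K.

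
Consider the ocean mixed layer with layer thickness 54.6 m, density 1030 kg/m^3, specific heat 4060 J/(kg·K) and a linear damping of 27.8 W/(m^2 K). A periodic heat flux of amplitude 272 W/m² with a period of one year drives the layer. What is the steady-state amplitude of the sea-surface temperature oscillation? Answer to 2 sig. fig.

Areal heat capacity C = ρ c_p D = 1030 × 4060 × 54.6 = 2.28×10^8 J m⁻² K⁻¹.
Angular frequency ω = 2π / T = 2π / 3.15×10^7 s = 1.99×10^-7 s⁻¹.
√((Cω)² + λ²) = √((45.5)² + 27.8²) = 53.3 W/(m²·K).
Amplitude A = F₀ / √((Cω)²+λ²) = 272 / 53.3 = 5.10 K.

5.1 K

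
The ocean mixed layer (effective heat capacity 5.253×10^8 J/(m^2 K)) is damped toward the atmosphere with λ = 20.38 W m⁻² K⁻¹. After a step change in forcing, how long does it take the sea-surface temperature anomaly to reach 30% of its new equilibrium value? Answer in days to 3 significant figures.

Areal heat capacity C = 5.253×10^8 J/(m^2 K) (given).
τ = C / λ = 5.25×10^8 / 20.38 = 2.58×10^7 s.
Fraction reached: 1 − e^(−t/τ) = 0.30 ⇒ t = −τ ln(1 − 0.30) = τ × 0.357.
t = 9.19×10^6 s = 106 days.

106 days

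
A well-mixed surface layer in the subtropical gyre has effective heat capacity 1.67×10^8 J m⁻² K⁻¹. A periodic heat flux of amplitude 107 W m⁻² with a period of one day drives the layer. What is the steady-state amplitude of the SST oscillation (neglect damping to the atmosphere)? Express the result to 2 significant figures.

Areal heat capacity C = 1.67×10^8 J m⁻² K⁻¹ (given).
Angular frequency ω = 2π / T = 2π / 86400 s = 7.27×10^-5 s⁻¹.
Cω = 1.67×10^8 × 7.27×10^-5 = 12100 W/(m²·K).
Amplitude A = F₀ / (Cω) = 107 / 12100 = 0.00881 K.

0.0088 K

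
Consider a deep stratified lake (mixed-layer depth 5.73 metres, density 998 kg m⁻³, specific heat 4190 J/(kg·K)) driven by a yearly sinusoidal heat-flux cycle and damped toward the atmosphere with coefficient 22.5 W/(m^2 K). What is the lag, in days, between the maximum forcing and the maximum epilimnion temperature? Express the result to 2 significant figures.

12 days

Areal heat capacity C = ρ c_p D = 998 × 4190 × 5.73 = 2.40×10^7 J/(m^2 K).
ω = 2π / 3.15×10^7 s = 1.99×10^-7 s⁻¹.
Phase lag φ = arctan(Cω/λ) = arctan(4.77/22.5) = 0.209 rad.
Time lag = φ / ω = 0.209 / 1.99×10^-7 = 1.05×10^6 s = 12.1 days.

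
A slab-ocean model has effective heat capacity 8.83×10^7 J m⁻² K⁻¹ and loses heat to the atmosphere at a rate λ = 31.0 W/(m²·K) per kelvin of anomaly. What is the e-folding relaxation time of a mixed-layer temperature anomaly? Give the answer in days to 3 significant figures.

33.0 days

Areal heat capacity C = 8.83×10^7 J m⁻² K⁻¹ (given).
Relaxation time τ = C / λ = 8.83×10^7 / 31.0 = 2.85×10^6 s.
In days: 2.85×10^6 s / (86400 s/day) = 33.0 days.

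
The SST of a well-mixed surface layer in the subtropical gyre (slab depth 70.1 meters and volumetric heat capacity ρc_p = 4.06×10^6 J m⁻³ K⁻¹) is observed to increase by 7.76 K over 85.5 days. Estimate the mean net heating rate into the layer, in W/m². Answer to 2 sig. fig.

Areal heat capacity C = ρc_p × D = 4.06×10^6 × 70.1 = 2.85×10^8 J m⁻² K⁻¹.
Required heat per unit area: Q = C ΔT = 2.85×10^8 × 7.76 = 2.21×10^9 J/m².
Flux F = Q / Δt = 2.21×10^9 / 7.39×10^6 s = 299 W/m².

300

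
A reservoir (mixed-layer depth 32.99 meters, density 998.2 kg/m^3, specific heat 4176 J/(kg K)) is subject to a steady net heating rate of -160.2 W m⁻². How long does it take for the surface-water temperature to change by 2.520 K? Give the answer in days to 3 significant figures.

Areal heat capacity C = ρ c_p D = 998.2 × 4176 × 32.99 = 1.38×10^8 J m⁻² K⁻¹.
Time required: Δt = C ΔT / F = 1.38×10^8 × -2.520 / -160.2 = 2.16×10^6 s.
In days: 2.16×10^6 s / (86400 s/day) = 25.0 days.

25.0 days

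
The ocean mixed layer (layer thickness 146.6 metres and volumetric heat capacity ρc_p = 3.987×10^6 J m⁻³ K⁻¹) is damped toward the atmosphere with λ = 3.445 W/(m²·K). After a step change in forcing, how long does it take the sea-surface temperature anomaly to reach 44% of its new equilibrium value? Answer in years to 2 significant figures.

Areal heat capacity C = ρc_p × D = 3.987×10^6 × 146.6 = 5.84×10^8 J m⁻² K⁻¹.
τ = C / λ = 5.84×10^8 / 3.445 = 1.70×10^8 s.
Fraction reached: 1 − e^(−t/τ) = 0.44 ⇒ t = −τ ln(1 − 0.44) = τ × 0.580.
t = 9.84×10^7 s = 3.12 years.

3.1 years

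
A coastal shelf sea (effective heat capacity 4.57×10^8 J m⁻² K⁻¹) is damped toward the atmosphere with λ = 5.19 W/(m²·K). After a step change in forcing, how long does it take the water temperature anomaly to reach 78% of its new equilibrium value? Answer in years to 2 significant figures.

4.2 years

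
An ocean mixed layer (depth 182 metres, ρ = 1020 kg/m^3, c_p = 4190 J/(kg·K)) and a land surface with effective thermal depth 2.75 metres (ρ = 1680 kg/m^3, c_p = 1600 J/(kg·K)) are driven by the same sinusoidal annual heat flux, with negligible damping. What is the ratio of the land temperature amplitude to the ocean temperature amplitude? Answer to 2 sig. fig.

110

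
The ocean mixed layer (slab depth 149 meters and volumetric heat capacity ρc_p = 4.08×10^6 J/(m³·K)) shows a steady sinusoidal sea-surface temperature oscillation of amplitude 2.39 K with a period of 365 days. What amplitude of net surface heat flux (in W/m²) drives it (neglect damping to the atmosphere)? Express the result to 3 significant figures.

289

Areal heat capacity C = ρc_p × D = 4.08×10^6 × 149 = 6.08×10^8 J m⁻² K⁻¹.
ω = 2π / 3.15×10^7 s = 1.99×10^-7 s⁻¹.
Cω = 6.08×10^8 × 1.99×10^-7 = 121 W/(m²·K).
F₀ = A × Cω = 2.39 × 121 = 289 W/m².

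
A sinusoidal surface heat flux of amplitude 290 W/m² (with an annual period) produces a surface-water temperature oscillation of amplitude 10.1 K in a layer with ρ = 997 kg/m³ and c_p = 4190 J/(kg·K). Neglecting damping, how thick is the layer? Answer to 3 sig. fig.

34.5 m

ω = 2π / 3.15×10^7 s = 1.99×10^-7 s⁻¹.
Required C = F₀ / (A ω) = 290 / (10.1 × 1.99×10^-7) = 1.44×10^8 J/(m²·K).
D = C / (ρ c_p) = 1.44×10^8 / (997 × 4190) = 34.5 m.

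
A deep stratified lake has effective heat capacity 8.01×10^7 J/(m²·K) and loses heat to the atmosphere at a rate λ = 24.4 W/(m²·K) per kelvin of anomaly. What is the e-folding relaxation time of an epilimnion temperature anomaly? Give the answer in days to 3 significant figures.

38.0 days

Areal heat capacity C = 8.01×10^7 J/(m²·K) (given).
Relaxation time τ = C / λ = 8.01×10^7 / 24.4 = 3.28×10^6 s.
In days: 3.28×10^6 s / (86400 s/day) = 38.0 days.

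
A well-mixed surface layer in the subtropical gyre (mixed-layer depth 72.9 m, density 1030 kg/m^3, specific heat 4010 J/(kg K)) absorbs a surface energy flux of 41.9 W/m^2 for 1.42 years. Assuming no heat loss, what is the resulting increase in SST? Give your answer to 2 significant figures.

6.2 K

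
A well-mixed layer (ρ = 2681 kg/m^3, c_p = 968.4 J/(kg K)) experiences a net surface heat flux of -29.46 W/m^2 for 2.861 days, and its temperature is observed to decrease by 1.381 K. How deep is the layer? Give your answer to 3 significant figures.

2.03 m

Heat input Q = F Δt = -29.46 × 2.47×10^5 s = -7.28×10^6 J/m².
Required areal heat capacity C = Q / ΔT = 5.27×10^6 J/(m²·K).
Depth D = C / (ρ c_p) = 5.27×10^6 / (2681 × 968.4) = 2.03 m.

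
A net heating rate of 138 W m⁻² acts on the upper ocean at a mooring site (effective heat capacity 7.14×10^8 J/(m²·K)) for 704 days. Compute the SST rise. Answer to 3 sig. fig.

11.8 K

Areal heat capacity C = 7.14×10^8 J/(m²·K) (given).
Net heat input Q = F Δt = 138 × (704 days × 86400 s/day) = 8.39×10^9 J/m².
ΔT = Q / C = 8.39×10^9 / 7.14×10^8 = 11.8 K.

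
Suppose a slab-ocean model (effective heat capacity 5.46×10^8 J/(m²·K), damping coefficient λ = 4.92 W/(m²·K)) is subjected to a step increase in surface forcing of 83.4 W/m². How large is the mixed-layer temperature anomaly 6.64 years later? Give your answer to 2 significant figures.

Areal heat capacity C = 5.46×10^8 J/(m²·K) (given).
τ = C / λ = 5.46×10^8 / 4.92 = 1.11×10^8 s.
Equilibrium anomaly ΔT_eq = F / λ = 83.4 / 4.92 = 17.0 K.
t = 6.64 years = 2.10×10^8 s, so t/τ = 1.89.
ΔT(t) = ΔT_eq (1 − e^(−t/τ)) = 17.0 × (1 − e^−1.89) = 14.4 K.

14 K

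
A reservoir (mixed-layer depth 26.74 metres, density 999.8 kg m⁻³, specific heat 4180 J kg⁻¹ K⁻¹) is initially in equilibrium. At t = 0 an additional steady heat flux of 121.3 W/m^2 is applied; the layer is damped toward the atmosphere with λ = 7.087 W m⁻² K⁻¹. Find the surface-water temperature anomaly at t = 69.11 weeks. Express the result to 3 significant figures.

15.9 K

Areal heat capacity C = ρ c_p D = 999.8 × 4180 × 26.74 = 1.12×10^8 J/(m²·K).
τ = C / λ = 1.12×10^8 / 7.087 = 1.58×10^7 s.
Equilibrium anomaly ΔT_eq = F / λ = 121.3 / 7.087 = 17.1 K.
t = 69.11 weeks = 4.18×10^7 s, so t/τ = 2.65.
ΔT(t) = ΔT_eq (1 − e^(−t/τ)) = 17.1 × (1 − e^−2.65) = 15.9 K.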